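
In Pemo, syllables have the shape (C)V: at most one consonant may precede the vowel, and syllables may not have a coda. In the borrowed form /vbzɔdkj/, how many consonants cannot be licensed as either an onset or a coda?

5

Under (C)V, the unsyllabifiable consonants are /v/, /b/, /d/, /k/, /j/ (no codas are permitted; onsets are limited to one consonant).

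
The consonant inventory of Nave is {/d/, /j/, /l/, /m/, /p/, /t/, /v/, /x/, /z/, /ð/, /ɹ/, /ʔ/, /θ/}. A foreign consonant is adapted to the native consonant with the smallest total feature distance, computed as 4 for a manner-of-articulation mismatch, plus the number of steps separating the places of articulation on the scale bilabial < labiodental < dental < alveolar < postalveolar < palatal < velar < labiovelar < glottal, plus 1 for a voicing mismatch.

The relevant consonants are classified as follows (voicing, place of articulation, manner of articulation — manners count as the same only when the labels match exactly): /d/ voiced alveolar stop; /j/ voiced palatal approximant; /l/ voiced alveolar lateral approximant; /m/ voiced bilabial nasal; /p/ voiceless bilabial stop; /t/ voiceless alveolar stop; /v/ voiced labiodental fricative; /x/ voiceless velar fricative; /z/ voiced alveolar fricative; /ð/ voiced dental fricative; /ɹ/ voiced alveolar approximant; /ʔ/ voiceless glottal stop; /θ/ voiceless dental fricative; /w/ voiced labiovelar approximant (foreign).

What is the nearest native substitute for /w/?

/j/ is closest: same manner (approximant), place distance 2 (labiovelar→palatal), same voicing; total 2. Next closest is /ɹ/ at distance 4.

j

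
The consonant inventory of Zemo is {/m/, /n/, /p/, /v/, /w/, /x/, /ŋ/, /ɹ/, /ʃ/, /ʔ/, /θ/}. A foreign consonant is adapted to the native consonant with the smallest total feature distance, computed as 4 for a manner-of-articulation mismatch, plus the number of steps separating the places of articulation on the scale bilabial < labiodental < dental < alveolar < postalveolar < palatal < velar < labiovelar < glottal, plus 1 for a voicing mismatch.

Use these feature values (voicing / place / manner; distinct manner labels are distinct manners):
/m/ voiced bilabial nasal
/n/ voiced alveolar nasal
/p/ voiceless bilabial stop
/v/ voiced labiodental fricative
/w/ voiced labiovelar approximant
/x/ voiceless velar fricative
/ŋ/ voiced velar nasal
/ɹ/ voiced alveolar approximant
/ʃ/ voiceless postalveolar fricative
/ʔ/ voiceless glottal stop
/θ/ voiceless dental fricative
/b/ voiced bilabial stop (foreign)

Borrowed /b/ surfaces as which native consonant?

/p/ is closest: same manner (stop), place distance 0 (bilabial→bilabial), voicing differs (+1); total 1. Next closest is /m/ at distance 4.

p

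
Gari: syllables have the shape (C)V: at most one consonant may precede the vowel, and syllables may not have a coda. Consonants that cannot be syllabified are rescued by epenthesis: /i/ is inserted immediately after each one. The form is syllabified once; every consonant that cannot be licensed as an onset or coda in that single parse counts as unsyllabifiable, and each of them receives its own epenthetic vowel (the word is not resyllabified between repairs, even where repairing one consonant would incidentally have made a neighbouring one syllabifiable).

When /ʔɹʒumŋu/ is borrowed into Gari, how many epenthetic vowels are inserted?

3

The unsyllabifiable consonants are /ʔ/, /ɹ/, /m/; each receives one epenthetic vowel.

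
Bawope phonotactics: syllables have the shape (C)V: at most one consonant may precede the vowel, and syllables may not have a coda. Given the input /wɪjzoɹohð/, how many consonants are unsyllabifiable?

3

Syllabifying with onset maximization leaves /j/, /h/, /ð/ stranded (no codas are permitted; onsets are limited to one consonant).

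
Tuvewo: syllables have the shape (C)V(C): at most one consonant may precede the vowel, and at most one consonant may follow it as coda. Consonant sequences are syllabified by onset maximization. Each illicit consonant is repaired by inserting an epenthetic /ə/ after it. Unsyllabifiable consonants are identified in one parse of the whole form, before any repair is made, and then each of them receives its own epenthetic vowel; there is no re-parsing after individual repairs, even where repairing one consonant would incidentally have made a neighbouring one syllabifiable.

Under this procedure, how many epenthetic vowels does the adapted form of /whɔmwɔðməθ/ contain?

1

The unsyllabifiable consonants are /w/; each receives one epenthetic vowel.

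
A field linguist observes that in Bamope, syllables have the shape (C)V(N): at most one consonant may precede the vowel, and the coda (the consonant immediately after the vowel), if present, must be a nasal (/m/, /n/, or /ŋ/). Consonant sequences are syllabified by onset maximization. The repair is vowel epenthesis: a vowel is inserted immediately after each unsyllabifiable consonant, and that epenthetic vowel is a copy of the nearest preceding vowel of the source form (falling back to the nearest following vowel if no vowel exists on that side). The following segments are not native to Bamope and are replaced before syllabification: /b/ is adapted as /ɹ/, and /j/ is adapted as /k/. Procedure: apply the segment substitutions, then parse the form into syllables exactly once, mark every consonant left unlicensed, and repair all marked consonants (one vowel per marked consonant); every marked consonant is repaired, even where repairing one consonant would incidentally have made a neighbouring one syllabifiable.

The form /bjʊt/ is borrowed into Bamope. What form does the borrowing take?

ɹʊkʊtʊ

Substitution: /b/ → /ɹ/, /j/ → /k/, giving /ɹkʊt/.
Under (C)V(N), the unsyllabifiable consonants are /ɹ/, /t/ (only a nasal (/m/, /n/, or /ŋ/) is licensed in coda position; onsets are limited to one consonant).
Inserting the epenthetic vowel yields /ɹ/ → /ɹʊ/, /t/ → /tʊ/.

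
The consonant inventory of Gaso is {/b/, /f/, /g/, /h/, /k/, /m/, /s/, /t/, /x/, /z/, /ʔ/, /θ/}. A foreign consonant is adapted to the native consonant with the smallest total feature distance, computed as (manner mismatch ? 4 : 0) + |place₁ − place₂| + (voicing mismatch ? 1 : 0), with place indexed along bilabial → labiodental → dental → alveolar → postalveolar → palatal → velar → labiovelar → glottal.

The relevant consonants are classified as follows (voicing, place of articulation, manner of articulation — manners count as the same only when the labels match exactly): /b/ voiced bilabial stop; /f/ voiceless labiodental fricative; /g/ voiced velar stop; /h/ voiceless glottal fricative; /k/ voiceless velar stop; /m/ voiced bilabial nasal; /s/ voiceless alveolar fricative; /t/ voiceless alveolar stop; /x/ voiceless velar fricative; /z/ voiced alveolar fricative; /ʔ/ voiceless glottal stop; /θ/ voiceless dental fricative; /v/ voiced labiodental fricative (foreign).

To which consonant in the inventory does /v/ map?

f

/f/ is closest: same manner (fricative), place distance 0 (labiodental→labiodental), voicing differs (+1); total 1. Next closest is /z/ at distance 2.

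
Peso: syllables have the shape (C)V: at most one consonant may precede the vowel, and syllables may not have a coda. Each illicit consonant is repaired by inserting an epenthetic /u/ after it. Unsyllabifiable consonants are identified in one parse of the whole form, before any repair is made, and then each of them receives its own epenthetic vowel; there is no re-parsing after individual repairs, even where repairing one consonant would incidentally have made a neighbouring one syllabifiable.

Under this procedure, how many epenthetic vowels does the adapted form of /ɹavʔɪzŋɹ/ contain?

The unsyllabifiable consonants are /v/, /z/, /ŋ/, /ɹ/; each receives one epenthetic vowel.

4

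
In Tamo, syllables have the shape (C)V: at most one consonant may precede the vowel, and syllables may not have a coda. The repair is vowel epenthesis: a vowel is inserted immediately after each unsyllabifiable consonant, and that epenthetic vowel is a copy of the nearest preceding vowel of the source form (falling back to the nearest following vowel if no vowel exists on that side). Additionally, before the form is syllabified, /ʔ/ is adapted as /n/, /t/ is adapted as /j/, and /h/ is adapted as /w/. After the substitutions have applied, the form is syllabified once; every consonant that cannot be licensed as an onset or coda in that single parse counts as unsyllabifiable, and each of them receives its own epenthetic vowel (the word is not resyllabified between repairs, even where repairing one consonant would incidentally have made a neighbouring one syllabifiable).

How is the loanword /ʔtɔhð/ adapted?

Substitution: /ʔ/ → /n/, /t/ → /j/, /h/ → /w/, giving /njɔwð/.
The consonants /n/, /w/, /ð/ cannot be parsed into a legal (C)V syllable (no codas are permitted; onsets are limited to one consonant).
Epenthesis after each stranded consonant: /n/ → /nɔ/, /w/ → /wɔ/, /ð/ → /ðɔ/.

nɔjɔwɔðɔ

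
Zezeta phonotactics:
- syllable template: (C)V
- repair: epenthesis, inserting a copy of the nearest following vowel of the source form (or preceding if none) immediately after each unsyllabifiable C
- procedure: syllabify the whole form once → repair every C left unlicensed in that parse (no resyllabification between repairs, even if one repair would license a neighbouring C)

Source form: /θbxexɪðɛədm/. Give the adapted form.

Syllabifying with onset maximization leaves /θ/, /b/, /d/, /m/ stranded (no codas are permitted; onsets are limited to one consonant).
Inserting the epenthetic vowel yields /θ/ → /θe/, /b/ → /be/, /d/ → /də/, /m/ → /mə/.

θebexexɪðɛədəmə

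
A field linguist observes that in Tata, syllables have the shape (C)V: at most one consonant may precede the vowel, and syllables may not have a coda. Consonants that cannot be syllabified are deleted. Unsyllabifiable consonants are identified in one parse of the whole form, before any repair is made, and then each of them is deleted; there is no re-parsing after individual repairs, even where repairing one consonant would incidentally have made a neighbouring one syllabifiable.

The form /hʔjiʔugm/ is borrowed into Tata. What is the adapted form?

jiʔu

Syllabifying with onset maximization leaves /h/, /ʔ/, /g/, /m/ stranded (no codas are permitted; onsets are limited to one consonant).
Each unlicensed consonant is deleted: /h/, /ʔ/, /g/, /m/.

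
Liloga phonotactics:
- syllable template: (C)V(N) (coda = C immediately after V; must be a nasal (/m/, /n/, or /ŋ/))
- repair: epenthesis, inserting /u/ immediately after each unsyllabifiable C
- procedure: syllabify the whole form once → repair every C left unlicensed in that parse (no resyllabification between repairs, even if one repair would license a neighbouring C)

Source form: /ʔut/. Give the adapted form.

ʔutu

The consonants /t/ cannot be parsed into a legal (C)V(N) syllable (only a nasal (/m/, /n/, or /ŋ/) is licensed in coda position; onsets are limited to one consonant).
Epenthesis after each stranded consonant: /t/ → /tu/.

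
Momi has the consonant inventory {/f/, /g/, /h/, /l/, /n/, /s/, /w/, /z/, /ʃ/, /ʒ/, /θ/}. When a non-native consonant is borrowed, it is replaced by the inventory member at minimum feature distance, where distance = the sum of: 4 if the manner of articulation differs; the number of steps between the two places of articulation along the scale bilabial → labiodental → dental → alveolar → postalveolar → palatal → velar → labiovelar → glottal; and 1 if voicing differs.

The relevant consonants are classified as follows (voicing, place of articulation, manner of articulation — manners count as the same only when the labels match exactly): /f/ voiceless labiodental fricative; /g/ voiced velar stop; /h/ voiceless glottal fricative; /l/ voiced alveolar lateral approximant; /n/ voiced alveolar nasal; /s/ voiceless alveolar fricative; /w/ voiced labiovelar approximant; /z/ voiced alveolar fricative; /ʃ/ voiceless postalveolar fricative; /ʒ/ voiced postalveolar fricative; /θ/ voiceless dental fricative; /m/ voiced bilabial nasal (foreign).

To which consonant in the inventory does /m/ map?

/n/ is closest: same manner (nasal), place distance 3 (bilabial→alveolar), same voicing; total 3. Next closest is /f/ at distance 6.

n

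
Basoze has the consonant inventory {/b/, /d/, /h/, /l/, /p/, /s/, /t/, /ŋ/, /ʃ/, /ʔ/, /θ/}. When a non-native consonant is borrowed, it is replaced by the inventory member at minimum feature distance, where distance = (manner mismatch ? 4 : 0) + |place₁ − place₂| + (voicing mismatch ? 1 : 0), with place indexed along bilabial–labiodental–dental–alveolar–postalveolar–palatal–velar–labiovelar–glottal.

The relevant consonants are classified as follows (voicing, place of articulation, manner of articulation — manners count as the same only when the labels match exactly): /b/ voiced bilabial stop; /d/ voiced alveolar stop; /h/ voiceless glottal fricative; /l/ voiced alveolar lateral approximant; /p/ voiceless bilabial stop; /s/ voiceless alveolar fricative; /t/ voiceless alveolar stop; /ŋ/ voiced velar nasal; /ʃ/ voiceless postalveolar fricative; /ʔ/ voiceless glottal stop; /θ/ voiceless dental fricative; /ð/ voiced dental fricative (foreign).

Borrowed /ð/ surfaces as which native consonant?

/θ/ is closest: same manner (fricative), place distance 0 (dental→dental), voicing differs (+1); total 1. Next closest is /s/ at distance 2.

θ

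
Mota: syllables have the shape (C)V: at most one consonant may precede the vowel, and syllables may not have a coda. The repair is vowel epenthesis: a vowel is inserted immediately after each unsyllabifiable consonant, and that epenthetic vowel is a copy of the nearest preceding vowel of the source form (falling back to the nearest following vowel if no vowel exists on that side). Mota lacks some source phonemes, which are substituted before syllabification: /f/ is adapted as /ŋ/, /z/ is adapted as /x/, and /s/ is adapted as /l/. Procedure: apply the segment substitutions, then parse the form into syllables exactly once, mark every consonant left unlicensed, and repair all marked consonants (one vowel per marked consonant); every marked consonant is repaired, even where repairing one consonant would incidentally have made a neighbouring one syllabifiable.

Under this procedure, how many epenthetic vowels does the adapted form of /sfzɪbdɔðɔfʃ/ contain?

5

After substitution the input is /lŋxɪbdɔðɔŋʃ/.
The unsyllabifiable consonants are /l/, /ŋ/, /b/, /ŋ/, /ʃ/; each receives one epenthetic vowel.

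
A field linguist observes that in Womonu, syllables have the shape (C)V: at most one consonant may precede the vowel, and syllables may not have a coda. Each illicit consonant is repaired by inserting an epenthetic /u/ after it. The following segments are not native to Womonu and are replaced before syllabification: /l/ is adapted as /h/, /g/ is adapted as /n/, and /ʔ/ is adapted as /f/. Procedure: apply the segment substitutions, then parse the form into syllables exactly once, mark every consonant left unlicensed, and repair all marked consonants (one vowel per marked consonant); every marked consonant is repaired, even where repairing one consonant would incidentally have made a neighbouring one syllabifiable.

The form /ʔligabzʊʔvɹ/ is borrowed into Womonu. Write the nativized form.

fuhinabuzʊfuvuɹu

Substitution: /ʔ/ → /f/, /l/ → /h/, /g/ → /n/, giving /fhinabzʊfvɹ/.
Syllabifying with onset maximization leaves /f/, /b/, /f/, /v/, /ɹ/ stranded (no codas are permitted; onsets are limited to one consonant).
Epenthesis after each stranded consonant: /f/ → /fu/, /b/ → /bu/, /f/ → /fu/, /v/ → /vu/, /ɹ/ → /ɹu/.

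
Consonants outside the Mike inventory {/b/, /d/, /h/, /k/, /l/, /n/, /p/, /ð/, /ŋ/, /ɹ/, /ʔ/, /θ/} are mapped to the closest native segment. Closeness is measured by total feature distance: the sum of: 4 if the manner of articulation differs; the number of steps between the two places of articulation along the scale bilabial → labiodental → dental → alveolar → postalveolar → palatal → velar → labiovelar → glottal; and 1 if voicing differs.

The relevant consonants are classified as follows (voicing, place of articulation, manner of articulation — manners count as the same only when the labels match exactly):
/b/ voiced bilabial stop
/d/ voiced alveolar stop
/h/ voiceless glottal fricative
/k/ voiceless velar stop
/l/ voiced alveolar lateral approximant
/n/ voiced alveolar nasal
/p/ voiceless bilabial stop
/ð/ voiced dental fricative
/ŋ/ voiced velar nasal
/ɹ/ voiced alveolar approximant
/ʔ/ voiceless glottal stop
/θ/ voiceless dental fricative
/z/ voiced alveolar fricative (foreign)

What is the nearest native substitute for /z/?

ð

/ð/ is closest: same manner (fricative), place distance 1 (alveolar→dental), same voicing; total 1. Next closest is /θ/ at distance 2.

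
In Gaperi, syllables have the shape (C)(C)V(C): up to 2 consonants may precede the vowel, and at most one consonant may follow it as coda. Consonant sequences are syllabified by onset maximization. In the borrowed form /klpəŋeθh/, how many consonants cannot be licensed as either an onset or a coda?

Syllabifying with onset maximization leaves /k/, /h/ stranded (at most one coda consonant is licensed; onsets may contain at most 2 consonants).

2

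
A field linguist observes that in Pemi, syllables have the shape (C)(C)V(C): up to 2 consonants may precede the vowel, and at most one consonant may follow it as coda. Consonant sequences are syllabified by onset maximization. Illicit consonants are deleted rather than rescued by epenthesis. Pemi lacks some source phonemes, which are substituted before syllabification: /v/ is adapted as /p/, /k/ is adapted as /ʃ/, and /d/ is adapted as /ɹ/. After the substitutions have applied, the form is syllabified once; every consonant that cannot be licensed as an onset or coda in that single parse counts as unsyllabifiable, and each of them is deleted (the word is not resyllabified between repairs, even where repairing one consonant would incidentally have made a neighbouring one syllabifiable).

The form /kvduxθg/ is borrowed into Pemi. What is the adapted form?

Substitution: /k/ → /ʃ/, /v/ → /p/, /d/ → /ɹ/, giving /ʃpɹuxθg/.
Syllabifying with onset maximization leaves /ʃ/, /θ/, /g/ stranded (at most one coda consonant is licensed; onsets may contain at most 2 consonants).
Deletion applies to /ʃ/, /θ/, /g/.

pɹux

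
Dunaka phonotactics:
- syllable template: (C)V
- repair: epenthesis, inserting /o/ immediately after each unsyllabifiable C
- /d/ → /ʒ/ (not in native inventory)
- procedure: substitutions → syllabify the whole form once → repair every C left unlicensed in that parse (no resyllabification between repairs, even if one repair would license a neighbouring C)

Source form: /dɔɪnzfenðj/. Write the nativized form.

ʒɔɪnozofenoðojo

Substitution: /d/ → /ʒ/, giving /ʒɔɪnzfenðj/.
Syllabifying with onset maximization leaves /n/, /z/, /n/, /ð/, /j/ stranded (no codas are permitted; onsets are limited to one consonant).
Epenthesis after each stranded consonant: /n/ → /no/, /z/ → /zo/, /n/ → /no/, /ð/ → /ðo/, /j/ → /jo/.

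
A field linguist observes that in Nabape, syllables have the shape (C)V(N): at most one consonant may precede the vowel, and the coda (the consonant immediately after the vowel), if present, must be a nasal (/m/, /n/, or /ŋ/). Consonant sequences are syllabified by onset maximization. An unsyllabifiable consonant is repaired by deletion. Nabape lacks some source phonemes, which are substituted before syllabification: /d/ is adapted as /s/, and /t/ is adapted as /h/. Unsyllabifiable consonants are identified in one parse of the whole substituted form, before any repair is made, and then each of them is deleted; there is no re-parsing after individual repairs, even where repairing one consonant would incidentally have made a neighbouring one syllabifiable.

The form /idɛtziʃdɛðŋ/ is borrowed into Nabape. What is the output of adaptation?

isɛzisɛ

Substitution: /d/ → /s/, /t/ → /h/, giving /isɛhziʃsɛðŋ/.
Under (C)V(N), the unsyllabifiable consonants are /h/, /ʃ/, /ð/, /ŋ/ (only a nasal (/m/, /n/, or /ŋ/) is licensed in coda position; onsets are limited to one consonant).
Deletion applies to /h/, /ʃ/, /ð/, /ŋ/.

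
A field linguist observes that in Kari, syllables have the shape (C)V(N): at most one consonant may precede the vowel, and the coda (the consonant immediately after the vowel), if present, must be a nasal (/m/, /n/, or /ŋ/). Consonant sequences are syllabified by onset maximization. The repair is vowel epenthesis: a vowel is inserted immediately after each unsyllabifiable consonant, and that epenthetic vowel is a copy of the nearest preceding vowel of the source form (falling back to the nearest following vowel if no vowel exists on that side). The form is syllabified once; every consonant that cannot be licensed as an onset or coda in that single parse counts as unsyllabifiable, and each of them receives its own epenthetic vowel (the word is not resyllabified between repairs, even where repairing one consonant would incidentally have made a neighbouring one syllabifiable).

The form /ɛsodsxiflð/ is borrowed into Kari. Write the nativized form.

ɛsodosoxifiliði

Under (C)V(N), the unsyllabifiable consonants are /d/, /s/, /f/, /l/, /ð/ (only a nasal (/m/, /n/, or /ŋ/) is licensed in coda position; onsets are limited to one consonant).
Epenthesis after each stranded consonant: /d/ → /do/, /s/ → /so/, /f/ → /fi/, /l/ → /li/, /ð/ → /ði/.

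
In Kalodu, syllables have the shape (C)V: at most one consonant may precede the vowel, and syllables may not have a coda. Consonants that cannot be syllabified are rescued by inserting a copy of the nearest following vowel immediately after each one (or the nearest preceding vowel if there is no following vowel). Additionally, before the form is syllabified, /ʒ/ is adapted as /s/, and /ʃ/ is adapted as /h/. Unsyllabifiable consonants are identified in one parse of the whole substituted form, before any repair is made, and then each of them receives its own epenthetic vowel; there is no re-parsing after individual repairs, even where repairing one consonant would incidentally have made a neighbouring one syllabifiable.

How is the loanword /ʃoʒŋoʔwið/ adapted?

hosoŋoʔiwiði

Substitution: /ʃ/ → /h/, /ʒ/ → /s/, giving /hosŋoʔwið/.
Syllabifying with onset maximization leaves /s/, /ʔ/, /ð/ stranded (no codas are permitted; onsets are limited to one consonant).
Epenthesis after each stranded consonant: /s/ → /so/, /ʔ/ → /ʔi/, /ð/ → /ði/.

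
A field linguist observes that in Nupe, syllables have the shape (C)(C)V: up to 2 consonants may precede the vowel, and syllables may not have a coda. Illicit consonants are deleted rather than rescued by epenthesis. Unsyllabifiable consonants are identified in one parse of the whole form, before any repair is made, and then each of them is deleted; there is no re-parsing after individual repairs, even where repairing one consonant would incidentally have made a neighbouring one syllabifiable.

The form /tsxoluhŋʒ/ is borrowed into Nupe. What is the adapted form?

Syllabifying with onset maximization leaves /t/, /h/, /ŋ/, /ʒ/ stranded (no codas are permitted; onsets may contain at most 2 consonants).
Each unlicensed consonant is deleted: /t/, /h/, /ŋ/, /ʒ/.

sxolu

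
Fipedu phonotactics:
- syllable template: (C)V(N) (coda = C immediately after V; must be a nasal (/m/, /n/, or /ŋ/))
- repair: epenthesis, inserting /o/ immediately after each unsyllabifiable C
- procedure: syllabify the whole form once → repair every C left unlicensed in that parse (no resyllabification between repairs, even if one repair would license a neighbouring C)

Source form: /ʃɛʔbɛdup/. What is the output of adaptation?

The consonants /ʔ/, /p/ cannot be parsed into a legal (C)V(N) syllable (only a nasal (/m/, /n/, or /ŋ/) is licensed in coda position; onsets are limited to one consonant).
Each unlicensed consonant becomes the onset of a new syllable: /ʔ/ → /ʔo/, /p/ → /po/.

ʃɛʔobɛdupo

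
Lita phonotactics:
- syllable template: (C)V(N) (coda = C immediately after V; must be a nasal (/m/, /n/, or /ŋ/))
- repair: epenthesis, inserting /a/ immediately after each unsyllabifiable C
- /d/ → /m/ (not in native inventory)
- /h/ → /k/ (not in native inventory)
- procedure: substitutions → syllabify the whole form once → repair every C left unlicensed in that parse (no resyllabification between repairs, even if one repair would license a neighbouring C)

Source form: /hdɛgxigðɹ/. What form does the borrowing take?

kamɛgaxigaðaɹa

Substitution: /h/ → /k/, /d/ → /m/, giving /kmɛgxigðɹ/.
The consonants /k/, /g/, /g/, /ð/, /ɹ/ cannot be parsed into a legal (C)V(N) syllable (only a nasal (/m/, /n/, or /ŋ/) is licensed in coda position; onsets are limited to one consonant).
Inserting the epenthetic vowel yields /k/ → /ka/, /g/ → /ga/, /g/ → /ga/, /ð/ → /ða/, /ɹ/ → /ɹa/.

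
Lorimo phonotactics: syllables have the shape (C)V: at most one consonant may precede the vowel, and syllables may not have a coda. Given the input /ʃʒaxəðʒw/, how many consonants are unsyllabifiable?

4

Syllabifying with onset maximization leaves /ʃ/, /ð/, /ʒ/, /w/ stranded (no codas are permitted; onsets are limited to one consonant).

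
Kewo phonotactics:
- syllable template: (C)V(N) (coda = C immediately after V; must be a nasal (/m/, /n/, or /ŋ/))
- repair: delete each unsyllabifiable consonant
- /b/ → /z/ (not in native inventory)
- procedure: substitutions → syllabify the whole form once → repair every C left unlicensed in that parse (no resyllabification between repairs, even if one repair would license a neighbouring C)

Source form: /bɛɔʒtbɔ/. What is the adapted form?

zɛɔzɔ

Substitution: /b/ → /z/, giving /zɛɔʒtzɔ/.
The consonants /ʒ/, /t/ cannot be parsed into a legal (C)V(N) syllable (only a nasal (/m/, /n/, or /ŋ/) is licensed in coda position; onsets are limited to one consonant).
Deletion applies to /ʒ/, /t/.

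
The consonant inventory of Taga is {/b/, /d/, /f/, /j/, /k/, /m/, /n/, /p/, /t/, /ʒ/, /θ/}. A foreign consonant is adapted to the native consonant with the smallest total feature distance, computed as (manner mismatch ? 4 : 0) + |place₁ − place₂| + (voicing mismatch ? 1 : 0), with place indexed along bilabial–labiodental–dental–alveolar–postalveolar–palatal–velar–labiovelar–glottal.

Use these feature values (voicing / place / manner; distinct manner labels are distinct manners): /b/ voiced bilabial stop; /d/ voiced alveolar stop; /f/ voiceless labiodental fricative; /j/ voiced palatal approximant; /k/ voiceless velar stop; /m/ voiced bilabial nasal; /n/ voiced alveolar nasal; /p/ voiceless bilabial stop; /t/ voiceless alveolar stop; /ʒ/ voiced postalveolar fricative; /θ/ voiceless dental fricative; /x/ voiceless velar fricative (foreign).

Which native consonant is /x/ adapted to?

ʒ

/ʒ/ is closest: same manner (fricative), place distance 2 (velar→postalveolar), voicing differs (+1); total 3. Next closest is /k/ at distance 4.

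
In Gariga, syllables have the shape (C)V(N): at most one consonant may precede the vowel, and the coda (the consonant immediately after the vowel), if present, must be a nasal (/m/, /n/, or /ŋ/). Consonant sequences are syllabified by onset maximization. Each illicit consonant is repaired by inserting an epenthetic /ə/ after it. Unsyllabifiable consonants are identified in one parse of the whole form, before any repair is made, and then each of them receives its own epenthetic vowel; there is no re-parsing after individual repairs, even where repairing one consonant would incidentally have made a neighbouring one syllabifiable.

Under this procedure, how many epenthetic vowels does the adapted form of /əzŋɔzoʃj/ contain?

3

The unsyllabifiable consonants are /z/, /ʃ/, /j/; each receives one epenthetic vowel.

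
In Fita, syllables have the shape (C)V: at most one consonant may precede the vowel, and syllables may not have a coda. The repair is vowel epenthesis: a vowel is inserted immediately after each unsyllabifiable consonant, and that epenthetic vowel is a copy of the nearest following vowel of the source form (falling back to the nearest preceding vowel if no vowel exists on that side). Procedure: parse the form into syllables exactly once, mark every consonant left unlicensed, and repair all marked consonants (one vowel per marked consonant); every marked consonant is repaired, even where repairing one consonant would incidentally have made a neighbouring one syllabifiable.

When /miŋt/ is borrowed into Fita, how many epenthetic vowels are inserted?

2

The unsyllabifiable consonants are /ŋ/, /t/; each receives one epenthetic vowel.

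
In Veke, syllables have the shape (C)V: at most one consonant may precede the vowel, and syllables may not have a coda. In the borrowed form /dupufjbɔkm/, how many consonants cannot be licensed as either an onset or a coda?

The consonants /f/, /j/, /k/, /m/ cannot be parsed into a legal (C)V syllable (no codas are permitted; onsets are limited to one consonant).

4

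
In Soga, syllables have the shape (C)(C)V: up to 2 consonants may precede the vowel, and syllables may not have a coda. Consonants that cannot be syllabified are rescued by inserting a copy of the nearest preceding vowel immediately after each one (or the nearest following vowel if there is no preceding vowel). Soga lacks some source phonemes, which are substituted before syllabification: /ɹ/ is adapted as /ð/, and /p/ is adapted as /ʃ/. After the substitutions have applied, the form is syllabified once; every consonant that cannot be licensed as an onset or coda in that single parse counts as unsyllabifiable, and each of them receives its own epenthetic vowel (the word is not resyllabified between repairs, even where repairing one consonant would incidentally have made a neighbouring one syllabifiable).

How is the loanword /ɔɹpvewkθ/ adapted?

Substitution: /ɹ/ → /ð/, /p/ → /ʃ/, giving /ɔðʃvewkθ/.
The consonants /ð/, /w/, /k/, /θ/ cannot be parsed into a legal (C)(C)V syllable (no codas are permitted; onsets may contain at most 2 consonants).
Inserting the epenthetic vowel yields /ð/ → /ðɔ/, /w/ → /we/, /k/ → /ke/, /θ/ → /θe/.

ɔðɔʃvewekeθe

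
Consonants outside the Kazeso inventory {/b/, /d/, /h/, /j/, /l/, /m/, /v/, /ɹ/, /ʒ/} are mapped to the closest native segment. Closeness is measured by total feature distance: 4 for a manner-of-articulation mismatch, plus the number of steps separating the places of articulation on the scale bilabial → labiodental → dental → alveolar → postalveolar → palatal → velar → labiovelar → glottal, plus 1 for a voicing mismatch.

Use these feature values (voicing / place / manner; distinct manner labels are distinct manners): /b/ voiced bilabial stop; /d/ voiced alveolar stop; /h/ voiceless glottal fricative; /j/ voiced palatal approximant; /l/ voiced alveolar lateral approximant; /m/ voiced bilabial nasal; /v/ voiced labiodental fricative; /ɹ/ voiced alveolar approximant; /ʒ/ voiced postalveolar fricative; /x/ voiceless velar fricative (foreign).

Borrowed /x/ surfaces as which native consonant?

h

/h/ is closest: same manner (fricative), place distance 2 (velar→glottal), same voicing; total 2. Next closest is /ʒ/ at distance 3.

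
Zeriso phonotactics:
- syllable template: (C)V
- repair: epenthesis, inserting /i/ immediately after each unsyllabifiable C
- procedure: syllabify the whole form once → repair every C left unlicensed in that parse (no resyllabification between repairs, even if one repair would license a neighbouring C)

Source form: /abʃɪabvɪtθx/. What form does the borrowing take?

The consonants /b/, /b/, /t/, /θ/, /x/ cannot be parsed into a legal (C)V syllable (no codas are permitted; onsets are limited to one consonant).
Inserting the epenthetic vowel yields /b/ → /bi/, /b/ → /bi/, /t/ → /ti/, /θ/ → /θi/, /x/ → /xi/.

abiʃɪabivɪtiθixi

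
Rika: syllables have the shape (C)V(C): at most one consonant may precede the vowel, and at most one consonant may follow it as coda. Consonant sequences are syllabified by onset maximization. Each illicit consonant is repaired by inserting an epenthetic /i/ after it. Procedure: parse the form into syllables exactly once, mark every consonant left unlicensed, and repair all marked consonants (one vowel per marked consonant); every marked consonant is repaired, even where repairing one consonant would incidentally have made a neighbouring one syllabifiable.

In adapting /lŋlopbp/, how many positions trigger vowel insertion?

The unsyllabifiable consonants are /l/, /ŋ/, /b/, /p/; each receives one epenthetic vowel.

4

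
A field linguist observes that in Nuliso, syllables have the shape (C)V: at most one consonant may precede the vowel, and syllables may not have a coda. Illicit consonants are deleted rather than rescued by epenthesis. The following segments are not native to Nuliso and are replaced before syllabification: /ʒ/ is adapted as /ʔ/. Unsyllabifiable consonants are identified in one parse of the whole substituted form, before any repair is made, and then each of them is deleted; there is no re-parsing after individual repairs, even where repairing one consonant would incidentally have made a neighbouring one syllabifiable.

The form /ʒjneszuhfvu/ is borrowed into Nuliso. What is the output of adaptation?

Substitution: /ʒ/ → /ʔ/, giving /ʔjneszuhfvu/.
The consonants /ʔ/, /j/, /s/, /h/, /f/ cannot be parsed into a legal (C)V syllable (no codas are permitted; onsets are limited to one consonant).
Deletion applies to /ʔ/, /j/, /s/, /h/, /f/.

nezuvu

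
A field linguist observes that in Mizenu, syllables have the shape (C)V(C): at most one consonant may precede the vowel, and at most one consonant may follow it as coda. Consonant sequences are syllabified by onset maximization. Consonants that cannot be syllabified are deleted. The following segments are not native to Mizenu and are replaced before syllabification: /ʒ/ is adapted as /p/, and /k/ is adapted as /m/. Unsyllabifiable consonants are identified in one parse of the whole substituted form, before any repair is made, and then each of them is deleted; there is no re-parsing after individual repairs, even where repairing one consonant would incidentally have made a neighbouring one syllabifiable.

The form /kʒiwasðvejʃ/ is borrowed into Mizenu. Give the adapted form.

Substitution: /k/ → /m/, /ʒ/ → /p/, giving /mpiwasðvejʃ/.
The consonants /m/, /ð/, /ʃ/ cannot be parsed into a legal (C)V(C) syllable (at most one coda consonant is licensed; onsets are limited to one consonant).
Deletion applies to /m/, /ð/, /ʃ/.

piwasvej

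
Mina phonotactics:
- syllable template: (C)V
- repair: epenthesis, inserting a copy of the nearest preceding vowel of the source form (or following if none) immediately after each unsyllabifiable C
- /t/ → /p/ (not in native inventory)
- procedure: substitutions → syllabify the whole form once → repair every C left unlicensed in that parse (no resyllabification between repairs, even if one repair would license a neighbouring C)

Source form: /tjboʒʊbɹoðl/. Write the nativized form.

pojoboʒʊbʊɹoðolo

Substitution: /t/ → /p/, giving /pjboʒʊbɹoðl/.
Syllabifying with onset maximization leaves /p/, /j/, /b/, /ð/, /l/ stranded (no codas are permitted; onsets are limited to one consonant).
Inserting the epenthetic vowel yields /p/ → /po/, /j/ → /jo/, /b/ → /bʊ/, /ð/ → /ðo/, /l/ → /lo/.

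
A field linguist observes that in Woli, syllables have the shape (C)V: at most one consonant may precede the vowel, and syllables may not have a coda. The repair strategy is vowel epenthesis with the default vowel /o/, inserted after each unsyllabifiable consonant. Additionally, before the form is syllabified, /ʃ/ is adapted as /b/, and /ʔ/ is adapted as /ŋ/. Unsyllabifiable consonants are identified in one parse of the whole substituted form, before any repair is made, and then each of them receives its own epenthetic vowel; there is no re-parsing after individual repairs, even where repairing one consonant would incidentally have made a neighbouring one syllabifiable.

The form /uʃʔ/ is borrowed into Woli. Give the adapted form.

uboŋo

Substitution: /ʃ/ → /b/, /ʔ/ → /ŋ/, giving /ubŋ/.
Syllabifying with onset maximization leaves /b/, /ŋ/ stranded (no codas are permitted; onsets are limited to one consonant).
Epenthesis after each stranded consonant: /b/ → /bo/, /ŋ/ → /ŋo/.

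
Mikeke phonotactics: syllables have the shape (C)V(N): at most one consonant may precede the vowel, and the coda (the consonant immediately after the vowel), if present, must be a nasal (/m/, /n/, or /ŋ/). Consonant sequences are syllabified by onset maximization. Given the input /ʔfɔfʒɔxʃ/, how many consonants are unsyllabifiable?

Under (C)V(N), the unsyllabifiable consonants are /ʔ/, /f/, /x/, /ʃ/ (only a nasal (/m/, /n/, or /ŋ/) is licensed in coda position; onsets are limited to one consonant).

4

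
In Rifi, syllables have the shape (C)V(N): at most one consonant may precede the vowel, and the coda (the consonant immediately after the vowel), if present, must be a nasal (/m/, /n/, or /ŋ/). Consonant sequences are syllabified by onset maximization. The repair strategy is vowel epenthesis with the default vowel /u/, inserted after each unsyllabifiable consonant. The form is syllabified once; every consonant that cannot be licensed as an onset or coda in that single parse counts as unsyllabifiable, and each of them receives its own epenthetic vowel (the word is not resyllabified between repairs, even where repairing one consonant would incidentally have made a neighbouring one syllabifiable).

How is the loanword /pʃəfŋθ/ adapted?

puʃəfuŋuθu

The consonants /p/, /f/, /ŋ/, /θ/ cannot be parsed into a legal (C)V(N) syllable (only a nasal (/m/, /n/, or /ŋ/) is licensed in coda position; onsets are limited to one consonant).
Each unlicensed consonant becomes the onset of a new syllable: /p/ → /pu/, /f/ → /fu/, /ŋ/ → /ŋu/, /θ/ → /θu/.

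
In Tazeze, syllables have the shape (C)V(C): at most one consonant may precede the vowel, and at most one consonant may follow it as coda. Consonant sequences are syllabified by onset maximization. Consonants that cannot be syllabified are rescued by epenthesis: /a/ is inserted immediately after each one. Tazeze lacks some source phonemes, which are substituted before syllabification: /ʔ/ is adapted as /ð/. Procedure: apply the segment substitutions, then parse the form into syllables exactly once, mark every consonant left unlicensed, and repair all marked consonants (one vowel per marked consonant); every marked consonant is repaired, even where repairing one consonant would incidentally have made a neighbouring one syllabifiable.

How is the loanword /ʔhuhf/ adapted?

Substitution: /ʔ/ → /ð/, giving /ðhuhf/.
Syllabifying with onset maximization leaves /ð/, /f/ stranded (at most one coda consonant is licensed; onsets are limited to one consonant).
Each unlicensed consonant becomes the onset of a new syllable: /ð/ → /ða/, /f/ → /fa/.

ðahuhfa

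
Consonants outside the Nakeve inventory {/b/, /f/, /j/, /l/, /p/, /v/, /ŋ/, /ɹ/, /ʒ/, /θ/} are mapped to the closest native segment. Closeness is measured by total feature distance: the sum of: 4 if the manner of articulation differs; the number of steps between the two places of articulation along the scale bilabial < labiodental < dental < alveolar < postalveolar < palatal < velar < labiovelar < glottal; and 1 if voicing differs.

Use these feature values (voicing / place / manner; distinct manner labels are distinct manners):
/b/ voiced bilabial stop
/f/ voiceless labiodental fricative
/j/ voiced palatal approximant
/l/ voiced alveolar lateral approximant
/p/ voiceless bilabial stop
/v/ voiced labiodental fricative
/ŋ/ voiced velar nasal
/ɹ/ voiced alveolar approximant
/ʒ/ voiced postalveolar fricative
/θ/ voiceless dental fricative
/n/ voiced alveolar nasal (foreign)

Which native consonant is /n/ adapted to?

ŋ

/ŋ/ is closest: same manner (nasal), place distance 3 (alveolar→velar), same voicing; total 3. Next closest is /l/ at distance 4.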